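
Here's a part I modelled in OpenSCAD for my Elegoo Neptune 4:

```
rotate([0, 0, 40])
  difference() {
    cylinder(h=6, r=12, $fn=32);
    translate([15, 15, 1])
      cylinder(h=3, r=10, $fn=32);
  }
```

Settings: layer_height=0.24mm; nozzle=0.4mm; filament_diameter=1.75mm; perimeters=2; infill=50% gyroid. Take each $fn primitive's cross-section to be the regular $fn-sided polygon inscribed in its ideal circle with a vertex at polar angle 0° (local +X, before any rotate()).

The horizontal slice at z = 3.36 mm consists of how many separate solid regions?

At z = 3.36 mm: the cylinder: section is a regular 32-gon, circumradius r=12; the cylinder at (15, 15): section is a regular 32-gon, circumradius r=10; After the difference (first − rest): starting from the r=12 cylinder, the r=10 cylinder at (15, 15) partially overlaps it — only the 2.67 mm² overlap (of its 312.14 mm²) is removed, clipping the outline — 1 connected region; (whole slice rotated 40° about Z — lengths, areas and connectivity unchanged). The result has 1 disconnected region.

1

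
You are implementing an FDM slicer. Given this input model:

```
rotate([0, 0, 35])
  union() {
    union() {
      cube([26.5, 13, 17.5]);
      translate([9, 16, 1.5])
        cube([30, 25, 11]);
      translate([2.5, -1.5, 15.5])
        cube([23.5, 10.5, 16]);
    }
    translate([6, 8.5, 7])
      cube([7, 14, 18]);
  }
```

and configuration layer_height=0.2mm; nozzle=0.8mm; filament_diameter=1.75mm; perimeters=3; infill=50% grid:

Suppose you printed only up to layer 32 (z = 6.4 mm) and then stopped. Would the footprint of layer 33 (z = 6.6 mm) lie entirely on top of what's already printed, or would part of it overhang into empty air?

Compare the two slices. At z = 6.4: the 26.5×13 cube contributes its full rectangle (area 344.50 mm²); the cube at (9, 16) (footprint 30×25) is included at this height (area 750.00 mm²); the cube at (2.5, -1.5) is not intersected at this z (z outside [15.5, 31.5]); Taking the union: the 2 present regions are separate (no shared area or edge), so areas and boundary lengths simply add and each stays a separate island — area = 1094.50 mm²; the cube at (6, 8.5) is not intersected at this z (z outside [7, 25]); Combining (union): only the result so far is present, so the union is just that shape — area = 1094.50 mm²; (rotated 35° about Z; rotation is an isometry so areas/perimeters/island counts are preserved). At z = 6.6: the cube (footprint 26.5×13) is included at this height (area 344.50 mm²); the cube at (9, 16) is present — its section is the full 30×25 rectangle (area 750.00 mm²); the cube at (2.5, -1.5) is not intersected at this z (z outside [15.5, 31.5]); Taking the union: the 2 present regions are separate (no shared area or edge), so areas and boundary lengths simply add and each stays a separate island — area = 1094.50 mm²; the cube at (6, 8.5) is not intersected at this z (z outside [7, 25]); Combining (union): only the result so far is present, so the union is just that shape — area = 1094.50 mm²; (whole slice rotated 35° about Z — lengths, areas and connectivity unchanged). Checking containment: the cross-section at z = 6.6 is a subset of the cross-section at z = 6.4.

entirely on top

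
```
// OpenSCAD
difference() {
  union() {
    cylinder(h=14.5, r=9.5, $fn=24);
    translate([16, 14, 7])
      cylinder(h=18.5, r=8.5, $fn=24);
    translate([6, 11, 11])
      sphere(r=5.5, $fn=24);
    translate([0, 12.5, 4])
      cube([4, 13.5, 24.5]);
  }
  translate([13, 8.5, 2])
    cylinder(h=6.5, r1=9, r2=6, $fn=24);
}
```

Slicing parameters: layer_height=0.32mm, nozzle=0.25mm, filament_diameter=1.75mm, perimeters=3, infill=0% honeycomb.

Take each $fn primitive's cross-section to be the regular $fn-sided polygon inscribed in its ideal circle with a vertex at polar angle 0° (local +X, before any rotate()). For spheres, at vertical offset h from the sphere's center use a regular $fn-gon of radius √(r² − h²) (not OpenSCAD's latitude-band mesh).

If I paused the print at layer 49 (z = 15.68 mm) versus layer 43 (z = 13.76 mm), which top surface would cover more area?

Layer 49 (z = 15.68): the cylinder does not reach this height (z outside [0, 14.5]); the r=8.5 cylinder at (16, 14) gives a regular 24-gon of circumradius 8.5 (constant along its height) (area = (24/2)·8.500²·sin(360°/24) = 224.40 mm²); the sphere at (6, 11): section is a regular 24-gon, circumradius = √(r²−h²) = √(5.5²−4.68²) = 2.889 (area = (24/2)·2.889²·sin(360°/24) = 25.93 mm²); the cube at (0, 12.5) is present — its section is the full 4×13.5 rectangle (area 54.00 mm²); Combining (union): the regions partially overlap — summed areas 304.32 mm² minus the doubly-counted overlap 2.35 mm² gives 301.97 mm² — area = 301.97 mm²; the cone at (13, 8.5) is not intersected at this z (z outside [2, 8.5]); Taking the first minus the rest: none of the subtracted shapes is present at this height, so that combined region is unchanged — area = 301.97 mm². So its area = 301.97 mm². Layer 43 (z = 13.76): the r=9.5 cylinder gives a regular 24-gon of circumradius 9.5 (constant along its height) (area = (24/2)·9.500²·sin(360°/24) = 280.30 mm²); the r=8.5 cylinder at (16, 14) gives a regular 24-gon of circumradius 8.5 (constant along its height) (area = (24/2)·8.500²·sin(360°/24) = 224.40 mm²); the sphere at (6, 11): section is a regular 24-gon, circumradius = √(r²−h²) = √(5.5²−2.76²) = 4.757 (area = (24/2)·4.757²·sin(360°/24) = 70.29 mm²); the cube at (0, 12.5) is present — its section is the full 4×13.5 rectangle (area 54.00 mm²); Merging all regions: the regions partially overlap — summed areas 628.99 mm² minus the doubly-counted overlap 25.53 mm² gives 603.46 mm² — area = 603.46 mm²; the cone at (13, 8.5) is absent (z outside [2, 8.5]); Subtracting the remaining from the first: none of the subtracted shapes is present at this height, so that combined region is unchanged — area = 603.46 mm². So its area = 603.46 mm². Layer 43 is larger (603.46 vs 301.97 mm²).

layer 43 (z = 13.76 mm)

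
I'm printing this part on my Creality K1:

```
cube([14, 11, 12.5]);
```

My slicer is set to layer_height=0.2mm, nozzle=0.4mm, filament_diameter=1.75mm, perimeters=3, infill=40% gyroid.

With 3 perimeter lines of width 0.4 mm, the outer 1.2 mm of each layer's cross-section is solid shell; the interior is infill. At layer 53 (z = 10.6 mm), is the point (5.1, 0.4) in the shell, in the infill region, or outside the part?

shell

At z = 10.6 mm: the cube is present — its section is the full 14×11 rectangle. Overall, the cross-section is a single solid region. The nearest boundary edge runs (0.00, 0.00)→(14.00, 0.00); distance from the point to it = 0.40 mm. The point is inside the cross-section, 0.40 mm from the nearest boundary — within the 1.2 mm shell band (3 × 0.4).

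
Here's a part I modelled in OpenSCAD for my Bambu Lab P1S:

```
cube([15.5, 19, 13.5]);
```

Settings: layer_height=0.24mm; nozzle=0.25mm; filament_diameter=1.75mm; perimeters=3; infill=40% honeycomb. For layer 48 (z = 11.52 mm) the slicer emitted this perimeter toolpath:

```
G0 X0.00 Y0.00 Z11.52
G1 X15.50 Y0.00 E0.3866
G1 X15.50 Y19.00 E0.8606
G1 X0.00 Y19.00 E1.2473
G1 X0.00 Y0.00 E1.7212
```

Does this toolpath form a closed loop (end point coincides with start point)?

Start point (G0): (0.00, 0.00). End point (last G1): the path returns to the start — closed.

yes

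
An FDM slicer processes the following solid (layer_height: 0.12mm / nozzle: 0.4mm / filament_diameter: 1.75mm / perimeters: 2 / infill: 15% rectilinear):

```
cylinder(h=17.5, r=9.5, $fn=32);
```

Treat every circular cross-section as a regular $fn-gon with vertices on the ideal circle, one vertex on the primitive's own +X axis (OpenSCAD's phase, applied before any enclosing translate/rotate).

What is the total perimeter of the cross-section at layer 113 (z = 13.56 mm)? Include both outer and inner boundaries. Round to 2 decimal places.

59.59 mm

At z = 13.56 mm: the cylinder: section is a regular 32-gon, circumradius r=9.5 (perimeter = 2·32·9.500·sin(180°/32) = 59.59 mm). Overall, the cross-section is a single solid region. Total boundary length (outer) = 59.59 mm.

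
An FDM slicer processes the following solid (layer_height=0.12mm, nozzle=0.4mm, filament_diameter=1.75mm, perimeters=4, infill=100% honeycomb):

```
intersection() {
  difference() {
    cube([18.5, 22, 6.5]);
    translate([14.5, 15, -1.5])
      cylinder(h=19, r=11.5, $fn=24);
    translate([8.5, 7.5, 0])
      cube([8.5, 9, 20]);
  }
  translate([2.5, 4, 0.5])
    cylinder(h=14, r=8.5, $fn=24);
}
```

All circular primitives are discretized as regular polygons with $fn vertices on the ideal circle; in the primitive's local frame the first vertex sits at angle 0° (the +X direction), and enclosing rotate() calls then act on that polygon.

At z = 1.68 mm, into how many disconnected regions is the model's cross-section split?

1

At z = 1.68 mm: the cube is present — its section is the full 18.5×22 rectangle; the r=11.5 cylinder at (14.5, 15) gives a regular 24-gon of circumradius 11.5 (constant along its height); the cube at (8.5, 7.5) (footprint 8.5×9) is included at this height; After the difference (first − rest): starting from the 18.5×22 cube, the r=11.5 cylinder at (14.5, 15) partially overlaps it — only the 250.20 mm² overlap (of its 410.75 mm²) is removed, clipping the outline; the 8.5×9 cube at (8.5, 7.5) misses the remaining region (no effect) — 1 connected region; the r=8.5 cylinder at (2.5, 4) contributes a regular 24-gon of circumradius 8.5; After intersecting: the r=8.5 cylinder at (2.5, 4) partially overlaps the result so far; clipping to the common part keeps 91.83 mm² — 1 connected region. The result has 1 disconnected region.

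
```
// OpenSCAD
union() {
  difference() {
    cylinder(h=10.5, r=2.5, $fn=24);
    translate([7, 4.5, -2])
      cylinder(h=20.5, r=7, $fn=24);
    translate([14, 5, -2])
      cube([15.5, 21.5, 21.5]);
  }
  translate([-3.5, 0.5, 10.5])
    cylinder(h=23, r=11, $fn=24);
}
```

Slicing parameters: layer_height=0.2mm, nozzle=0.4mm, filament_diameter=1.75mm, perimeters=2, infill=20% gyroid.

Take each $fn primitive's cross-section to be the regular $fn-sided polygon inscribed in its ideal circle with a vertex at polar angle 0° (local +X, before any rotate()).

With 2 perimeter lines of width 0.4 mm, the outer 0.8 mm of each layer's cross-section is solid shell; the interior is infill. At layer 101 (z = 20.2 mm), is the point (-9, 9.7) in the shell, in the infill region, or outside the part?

shell

At z = 20.2 mm: the cylinder is absent (z outside [0, 10.5]); the cylinder at (7, 4.5) is absent (z outside [-2, 18.5]); the cube at (14, 5) does not reach this height (z outside [-2, 19.5]); Taking the first minus the rest: the first operand is absent here, so nothing remains; the r=11 cylinder at (-3.5, 0.5) gives a regular 24-gon of circumradius 11 (constant along its height); Taking the union: only the r=11 cylinder at (-3.5, 0.5) is present, so the union is just that shape — 1 connected region. Overall, the cross-section is a single solid region. The nearest boundary edge runs (-9.00, 10.03)→(-11.28, 8.28); distance from the point to it = 0.26 mm. The point is inside the cross-section, 0.26 mm from the nearest boundary — within the 0.8 mm shell band (2 × 0.4).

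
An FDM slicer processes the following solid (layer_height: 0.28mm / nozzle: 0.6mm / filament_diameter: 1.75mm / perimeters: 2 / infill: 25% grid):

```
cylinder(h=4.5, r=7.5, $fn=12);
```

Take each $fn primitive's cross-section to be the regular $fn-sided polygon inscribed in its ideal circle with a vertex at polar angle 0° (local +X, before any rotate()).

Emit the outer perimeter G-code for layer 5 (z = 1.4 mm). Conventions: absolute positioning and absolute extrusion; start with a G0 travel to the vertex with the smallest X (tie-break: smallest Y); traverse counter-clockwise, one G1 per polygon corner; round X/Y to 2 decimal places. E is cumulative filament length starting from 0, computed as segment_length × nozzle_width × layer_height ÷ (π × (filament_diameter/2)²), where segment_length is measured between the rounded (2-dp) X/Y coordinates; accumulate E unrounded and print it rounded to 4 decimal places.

At z = 1.4 mm: the r=7.5 cylinder contributes a regular 12-gon of circumradius 7.5. The outline is a single polygon with 12 vertices. Extrusion per mm of travel: 0.6 × 0.28 / (π × 0.875²) = 0.069846. Accumulating E over each segment gives final E = 3.2552.

G0 X-7.50 Y0.00 Z1.40
G1 X-6.50 Y-3.75 E0.2711
G1 X-3.75 Y-6.50 E0.5427
G1 X0.00 Y-7.50 E0.8138
G1 X3.75 Y-6.50 E1.0849
G1 X6.50 Y-3.75 E1.3565
G1 X7.50 Y0.00 E1.6276
G1 X6.50 Y3.75 E1.8987
G1 X3.75 Y6.50 E2.1703
G1 X0.00 Y7.50 E2.4414
G1 X-3.75 Y6.50 E2.7125
G1 X-6.50 Y3.75 E2.9841
G1 X-7.50 Y0.00 E3.2552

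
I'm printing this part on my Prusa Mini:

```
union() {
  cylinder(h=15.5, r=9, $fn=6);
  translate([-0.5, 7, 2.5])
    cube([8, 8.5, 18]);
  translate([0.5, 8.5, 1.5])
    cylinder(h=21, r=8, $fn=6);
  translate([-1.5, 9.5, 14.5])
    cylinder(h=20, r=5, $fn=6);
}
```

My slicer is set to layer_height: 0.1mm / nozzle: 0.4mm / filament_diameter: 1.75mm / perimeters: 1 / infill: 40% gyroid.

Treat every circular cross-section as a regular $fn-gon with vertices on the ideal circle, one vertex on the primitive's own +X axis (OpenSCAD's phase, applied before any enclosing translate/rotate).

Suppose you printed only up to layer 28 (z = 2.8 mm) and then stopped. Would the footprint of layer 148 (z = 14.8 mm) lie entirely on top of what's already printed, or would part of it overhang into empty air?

entirely on top

Compare the two slices. At z = 2.8: the r=9 cylinder contributes a regular 6-gon of circumradius 9 (area = (6/2)·9.000²·sin(360°/6) = 210.44 mm²); the cube at (-0.5, 7) is present — its section is the full 8×8.5 rectangle (area 68.00 mm²); the r=8 cylinder at (0.5, 8.5) contributes a regular 6-gon of circumradius 8 (area = (6/2)·8.000²·sin(360°/6) = 166.28 mm²); the cylinder at (-1.5, 9.5) does not reach this height (z outside [14.5, 34.5]); Merging all regions: the regions partially overlap — summed areas 444.72 mm² minus the doubly-counted overlap 123.27 mm² gives 321.45 mm² — area = 321.45 mm². At z = 14.8: the r=9 cylinder contributes a regular 6-gon of circumradius 9 (area = (6/2)·9.000²·sin(360°/6) = 210.44 mm²); the 8×8.5 cube at (-0.5, 7) contributes its full rectangle (area 68.00 mm²); the r=8 cylinder at (0.5, 8.5) gives a regular 6-gon of circumradius 8 (constant along its height) (area = (6/2)·8.000²·sin(360°/6) = 166.28 mm²); the r=5 cylinder at (-1.5, 9.5) gives a regular 6-gon of circumradius 5 (constant along its height) (area = (6/2)·5.000²·sin(360°/6) = 64.95 mm²); Taking the union: the regions partially overlap — summed areas 509.67 mm² minus the doubly-counted overlap 188.22 mm² gives 321.45 mm² — area = 321.45 mm². Checking containment: the cross-section at z = 14.8 is a subset of the cross-section at z = 2.8.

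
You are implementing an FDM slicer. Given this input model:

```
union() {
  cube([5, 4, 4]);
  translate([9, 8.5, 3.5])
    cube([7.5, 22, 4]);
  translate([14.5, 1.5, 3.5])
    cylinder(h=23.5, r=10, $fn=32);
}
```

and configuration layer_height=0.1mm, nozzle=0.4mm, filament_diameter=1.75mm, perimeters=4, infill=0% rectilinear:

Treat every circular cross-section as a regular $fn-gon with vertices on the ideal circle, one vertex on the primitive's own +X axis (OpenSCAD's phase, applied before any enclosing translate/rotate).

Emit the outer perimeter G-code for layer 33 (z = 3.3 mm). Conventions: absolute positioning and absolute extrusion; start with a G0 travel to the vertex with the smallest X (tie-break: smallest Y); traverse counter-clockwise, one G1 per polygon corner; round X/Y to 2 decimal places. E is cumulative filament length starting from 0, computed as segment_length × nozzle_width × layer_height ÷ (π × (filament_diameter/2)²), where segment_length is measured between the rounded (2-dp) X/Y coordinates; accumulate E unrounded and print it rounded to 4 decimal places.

At z = 3.3 mm: the cube (footprint 5×4) is included at this height; the cube at (9, 8.5) is absent (z outside [3.5, 7.5]); the cylinder at (14.5, 1.5) is not intersected at this z (z outside [3.5, 27]); Combining (union): only the 5×4 cube is present, so the union is just that shape — 1 connected region. The outline is a single polygon with 4 vertices. Extrusion per mm of travel: 0.4 × 0.1 / (π × 0.875²) = 0.016630. Accumulating E over each segment gives final E = 0.2993.

G0 X0.00 Y0.00 Z3.30
G1 X5.00 Y0.00 E0.0832
G1 X5.00 Y4.00 E0.1497
G1 X0.00 Y4.00 E0.2328
G1 X0.00 Y0.00 E0.2993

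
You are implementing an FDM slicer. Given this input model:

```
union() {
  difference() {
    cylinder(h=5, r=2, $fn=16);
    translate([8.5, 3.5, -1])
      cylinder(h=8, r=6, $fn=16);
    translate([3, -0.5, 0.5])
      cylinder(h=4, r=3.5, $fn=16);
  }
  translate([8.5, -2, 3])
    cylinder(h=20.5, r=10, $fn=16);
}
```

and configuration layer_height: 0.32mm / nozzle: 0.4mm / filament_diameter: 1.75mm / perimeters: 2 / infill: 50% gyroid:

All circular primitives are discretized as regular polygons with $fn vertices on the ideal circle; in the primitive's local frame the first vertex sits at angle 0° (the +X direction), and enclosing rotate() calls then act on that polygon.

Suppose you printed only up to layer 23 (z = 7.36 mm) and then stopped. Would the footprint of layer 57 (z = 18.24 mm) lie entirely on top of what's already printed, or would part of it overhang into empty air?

Compare the two slices. At z = 7.36: the cylinder is not intersected at this z (z outside [0, 5]); the cylinder at (8.5, 3.5) does not reach this height (z outside [-1, 7]); the cylinder at (3, -0.5) is not intersected at this z (z outside [0.5, 4.5]); Subtracting the remaining from the first: the first operand is absent here, so nothing remains; the r=10 cylinder at (8.5, -2) gives a regular 16-gon of circumradius 10 (constant along its height) (area = (16/2)·10.000²·sin(360°/16) = 306.15 mm²); Merging all regions: only the r=10 cylinder at (8.5, -2) is present, so the union is just that shape — area = 306.15 mm². At z = 18.24: the cylinder is absent (z outside [0, 5]); the cylinder at (8.5, 3.5) does not reach this height (z outside [-1, 7]); the cylinder at (3, -0.5) does not reach this height (z outside [0.5, 4.5]); Taking the first minus the rest: the first operand is absent here, so nothing remains; the r=10 cylinder at (8.5, -2) contributes a regular 16-gon of circumradius 10 (area = (16/2)·10.000²·sin(360°/16) = 306.15 mm²); Combining (union): only the r=10 cylinder at (8.5, -2) is present, so the union is just that shape — area = 306.15 mm². Checking containment: the cross-section at z = 18.24 is a subset of the cross-section at z = 7.36.

entirely on top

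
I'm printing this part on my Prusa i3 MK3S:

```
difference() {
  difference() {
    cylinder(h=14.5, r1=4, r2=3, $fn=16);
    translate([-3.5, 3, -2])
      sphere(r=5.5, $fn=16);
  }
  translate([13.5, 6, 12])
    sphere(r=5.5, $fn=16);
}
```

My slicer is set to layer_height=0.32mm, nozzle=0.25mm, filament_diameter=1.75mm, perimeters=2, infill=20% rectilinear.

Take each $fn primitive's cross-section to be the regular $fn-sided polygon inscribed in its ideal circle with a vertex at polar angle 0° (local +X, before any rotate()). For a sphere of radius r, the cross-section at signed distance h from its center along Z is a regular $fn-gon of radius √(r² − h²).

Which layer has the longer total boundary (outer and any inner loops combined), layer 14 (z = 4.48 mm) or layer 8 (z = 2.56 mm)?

layer 8 (z = 2.56 mm)

Layer 14 (z = 4.48): the cone contributes a regular 16-gon of circumradius 3.691 (interpolated between r1=4 and r2=3 at t=0.309) (perimeter = 2·16·3.691·sin(180°/16) = 23.04 mm); the sphere at (-3.5, 3) does not reach this height (|z−center|=6.480 > r=5.5); After the difference (first − rest): none of the subtracted shapes is present at this height, so the cone is unchanged — boundary = 23.04 mm; the sphere at (13.5, 6) is not intersected at this z (|z−center|=7.520 > r=5.5); Subtracting the remaining from the first: none of the subtracted shapes is present at this height, so that combined region is unchanged — boundary = 23.04 mm. So its perimeter = 23.04 mm. Layer 8 (z = 2.56): the cone: at t=0.177 of its height the radius interpolates to r₁+(r₂−r₁)t = 3.823, giving a regular 16-gon of that circumradius (perimeter = 2·16·3.823·sin(180°/16) = 23.87 mm); the r=5.5 sphere at (-3.5, 3) slices to a regular 16-gon of circumradius 3.075 (√(r²−h²) with h=4.56 from center) (perimeter = 2·16·3.075·sin(180°/16) = 19.20 mm); Taking the first minus the rest: starting from the cone, the r=5.5 sphere at (-3.5, 3) partially overlaps it — only the 7.56 mm² overlap (of its 28.95 mm²) is removed, clipping the outline — boundary = 24.32 mm; the sphere at (13.5, 6) is not intersected at this z (|z−center|=9.440 > r=5.5); After the difference (first − rest): none of the subtracted shapes is present at this height, so the result so far is unchanged — boundary = 24.32 mm. So its perimeter = 24.32 mm. Layer 8 is larger (24.32 vs 23.04 mm).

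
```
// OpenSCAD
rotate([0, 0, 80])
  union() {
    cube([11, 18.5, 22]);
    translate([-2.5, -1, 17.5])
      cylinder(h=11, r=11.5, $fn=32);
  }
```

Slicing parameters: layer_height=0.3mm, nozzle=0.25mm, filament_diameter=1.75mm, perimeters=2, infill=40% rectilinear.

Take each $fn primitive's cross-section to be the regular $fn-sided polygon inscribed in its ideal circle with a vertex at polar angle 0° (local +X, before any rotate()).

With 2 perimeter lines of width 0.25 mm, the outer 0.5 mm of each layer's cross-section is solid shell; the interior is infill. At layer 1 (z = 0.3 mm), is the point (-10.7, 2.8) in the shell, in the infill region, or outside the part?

infill

At z = 0.3 mm: the 11×18.5 cube contributes its full rectangle; the cylinder at (-2.5, -1) is absent (z outside [17.5, 28.5]); Taking the union: only the 11×18.5 cube is present, so the union is just that shape — 1 connected region; (rotated 80° about Z; rotation is an isometry so areas/perimeters/island counts are preserved). Overall, the cross-section is a single solid region. Undo the 80° rotation: the query point maps to (0.899, 11.024) in the un-rotated model frame. The nearest boundary edge runs (0.00, 18.50)→(0.00, 0.00); distance from the point to it = 0.90 mm. The point is inside the cross-section and 0.90 mm from the nearest boundary — more than the 0.5 mm shell width (2 × 0.25), so it's in the infill interior.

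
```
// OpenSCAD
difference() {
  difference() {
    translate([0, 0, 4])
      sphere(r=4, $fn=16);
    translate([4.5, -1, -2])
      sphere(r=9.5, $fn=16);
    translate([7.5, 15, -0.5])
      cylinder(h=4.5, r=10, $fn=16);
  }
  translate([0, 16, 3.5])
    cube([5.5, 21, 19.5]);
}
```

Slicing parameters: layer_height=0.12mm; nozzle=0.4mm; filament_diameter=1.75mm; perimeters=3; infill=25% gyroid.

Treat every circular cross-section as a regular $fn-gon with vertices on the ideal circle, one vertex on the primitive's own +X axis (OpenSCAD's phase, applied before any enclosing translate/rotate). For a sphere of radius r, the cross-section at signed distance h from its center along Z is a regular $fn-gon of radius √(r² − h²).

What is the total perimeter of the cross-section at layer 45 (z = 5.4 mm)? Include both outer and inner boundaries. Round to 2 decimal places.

At z = 5.4 mm: the r=4 sphere slices to a regular 16-gon of circumradius 3.747 (√(r²−h²) with h=1.4 from center) (perimeter = 2·16·3.747·sin(180°/16) = 23.39 mm); the sphere at (4.5, -1): section is a regular 16-gon, circumradius = √(r²−h²) = √(9.5²−7.4²) = 5.957 (perimeter = 2·16·5.957·sin(180°/16) = 37.19 mm); the cylinder at (7.5, 15) is not intersected at this z (z outside [-0.5, 4]); After the difference (first − rest): starting from the r=4 sphere, the r=9.5 sphere at (4.5, -1) partially overlaps it — only the 27.86 mm² overlap (of its 108.65 mm²) is removed, clipping the outline — boundary = 19.74 mm; the cube at (0, 16) (footprint 5.5×21) is included at this height (perimeter 53.00 mm); After the difference (first − rest): starting from that combined region, the 5.5×21 cube at (0, 16) misses the remaining region (no effect) — boundary = 19.74 mm. Overall, the cross-section is a single solid region. Total boundary length (outer) = 19.74 mm.

19.74 mm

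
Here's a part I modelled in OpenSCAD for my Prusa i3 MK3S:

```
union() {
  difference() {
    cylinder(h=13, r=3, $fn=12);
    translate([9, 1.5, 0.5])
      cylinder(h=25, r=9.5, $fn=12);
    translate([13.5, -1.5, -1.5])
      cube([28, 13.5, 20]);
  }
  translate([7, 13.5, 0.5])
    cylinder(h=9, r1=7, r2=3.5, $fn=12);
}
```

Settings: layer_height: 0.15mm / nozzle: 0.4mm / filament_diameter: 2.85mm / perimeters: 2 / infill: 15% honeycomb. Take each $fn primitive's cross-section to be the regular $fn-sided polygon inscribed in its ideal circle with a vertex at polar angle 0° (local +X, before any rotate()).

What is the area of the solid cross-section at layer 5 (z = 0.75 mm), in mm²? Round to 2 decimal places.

156.40 mm²

At z = 0.75 mm: the r=3 cylinder gives a regular 12-gon of circumradius 3 (constant along its height) (area = (12/2)·3.000²·sin(360°/12) = 27.00 mm²); the r=9.5 cylinder at (9, 1.5) contributes a regular 12-gon of circumradius 9.5 (area = (12/2)·9.500²·sin(360°/12) = 270.75 mm²); the cube at (13.5, -1.5) is present — its section is the full 28×13.5 rectangle (area 378.00 mm²); Subtracting the remaining from the first: starting from the r=3 cylinder (27.00 mm²), the r=9.5 cylinder at (9, 1.5) partially overlaps it — only the 13.55 mm² overlap (of its 270.75 mm²) is removed, clipping the outline; the 28×13.5 cube at (13.5, -1.5) misses the remaining region (no effect) — area = 13.45 mm²; the cone at (7, 13.5) contributes a regular 12-gon of circumradius 6.903 (interpolated between r1=7 and r2=3.5 at t=0.028) (area = (12/2)·6.903²·sin(360°/12) = 142.95 mm²); Taking the union: the 2 present regions are separate (no shared area or edge), so areas and boundary lengths simply add and each stays a separate island — area = 156.40 mm². Overall, the cross-section has 2 separate islands. Net area = 156.40 mm².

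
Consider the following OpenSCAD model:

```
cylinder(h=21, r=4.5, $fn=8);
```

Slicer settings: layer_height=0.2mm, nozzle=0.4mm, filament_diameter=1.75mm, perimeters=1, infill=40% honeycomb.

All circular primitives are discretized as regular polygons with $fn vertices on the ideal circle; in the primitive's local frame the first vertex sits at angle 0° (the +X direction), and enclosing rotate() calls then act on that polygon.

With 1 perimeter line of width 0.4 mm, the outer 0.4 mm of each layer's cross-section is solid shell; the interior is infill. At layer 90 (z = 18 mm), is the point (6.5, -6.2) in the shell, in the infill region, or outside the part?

outside

At z = 18 mm: the r=4.5 cylinder gives a regular 8-gon of circumradius 4.5 (constant along its height). Overall, the cross-section is a single solid region. The nearest boundary edge runs (-0.00, -4.50)→(3.18, -3.18); distance from the point to it = 4.49 mm. The point is not inside any of the regions above, so it lies outside the cross-section (4.49 mm from the nearest boundary).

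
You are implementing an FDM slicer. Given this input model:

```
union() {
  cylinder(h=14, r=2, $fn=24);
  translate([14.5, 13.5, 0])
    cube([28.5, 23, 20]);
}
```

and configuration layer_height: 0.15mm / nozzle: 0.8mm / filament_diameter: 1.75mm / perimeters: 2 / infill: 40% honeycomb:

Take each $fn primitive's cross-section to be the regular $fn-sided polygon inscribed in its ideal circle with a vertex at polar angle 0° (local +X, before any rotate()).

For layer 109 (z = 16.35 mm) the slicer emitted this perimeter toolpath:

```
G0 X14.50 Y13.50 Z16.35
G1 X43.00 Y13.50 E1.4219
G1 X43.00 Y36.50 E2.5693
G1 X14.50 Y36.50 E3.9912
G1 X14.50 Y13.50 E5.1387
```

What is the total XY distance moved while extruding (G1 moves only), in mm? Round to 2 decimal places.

103.00 mm

Sum the Euclidean lengths of each G1 segment: total = 103.00 mm.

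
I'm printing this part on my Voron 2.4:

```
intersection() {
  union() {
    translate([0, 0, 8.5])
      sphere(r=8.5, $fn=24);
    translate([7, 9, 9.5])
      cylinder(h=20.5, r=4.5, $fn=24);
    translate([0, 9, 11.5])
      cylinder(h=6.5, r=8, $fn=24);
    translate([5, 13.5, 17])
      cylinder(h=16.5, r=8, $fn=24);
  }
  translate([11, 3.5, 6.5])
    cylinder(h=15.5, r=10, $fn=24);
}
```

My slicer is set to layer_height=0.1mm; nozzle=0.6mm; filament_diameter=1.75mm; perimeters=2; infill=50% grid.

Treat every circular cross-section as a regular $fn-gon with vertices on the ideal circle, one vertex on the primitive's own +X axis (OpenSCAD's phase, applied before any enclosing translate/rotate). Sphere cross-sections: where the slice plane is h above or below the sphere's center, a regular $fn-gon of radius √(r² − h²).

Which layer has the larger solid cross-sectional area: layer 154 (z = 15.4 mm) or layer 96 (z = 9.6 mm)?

Layer 154 (z = 15.4): the r=8.5 sphere slices to a regular 24-gon of circumradius 4.964 (√(r²−h²) with h=6.9 from center) (area = (24/2)·4.964²·sin(360°/24) = 76.53 mm²); the r=4.5 cylinder at (7, 9) gives a regular 24-gon of circumradius 4.5 (constant along its height) (area = (24/2)·4.500²·sin(360°/24) = 62.89 mm²); the cylinder at (0, 9): section is a regular 24-gon, circumradius r=8 (area = (24/2)·8.000²·sin(360°/24) = 198.77 mm²); the cylinder at (5, 13.5) is absent (z outside [17, 33.5]); Taking the union: the regions partially overlap — summed areas 338.19 mm² minus the doubly-counted overlap 59.77 mm² gives 278.42 mm² — area = 278.42 mm²; the cylinder at (11, 3.5): section is a regular 24-gon, circumradius r=10 (area = (24/2)·10.000²·sin(360°/24) = 310.58 mm²); Taking the intersection: the r=10 cylinder at (11, 3.5) partially overlaps the result so far; clipping to the common part keeps 87.88 mm² — area = 87.88 mm². So its area = 87.88 mm². Layer 96 (z = 9.6): the r=8.5 sphere slices to a regular 24-gon of circumradius 8.429 (√(r²−h²) with h=1.1 from center) (area = (24/2)·8.429²·sin(360°/24) = 220.64 mm²); the cylinder at (7, 9): section is a regular 24-gon, circumradius r=4.5 (area = (24/2)·4.500²·sin(360°/24) = 62.89 mm²); the cylinder at (0, 9) is absent (z outside [11.5, 18]); the cylinder at (5, 13.5) does not reach this height (z outside [17, 33.5]); Merging all regions: the regions partially overlap — summed areas 283.53 mm² minus the doubly-counted overlap 5.48 mm² gives 278.05 mm² — area = 278.05 mm²; the cylinder at (11, 3.5): section is a regular 24-gon, circumradius r=10 (area = (24/2)·10.000²·sin(360°/24) = 310.58 mm²); After intersecting: the r=10 cylinder at (11, 3.5) partially overlaps that combined region; clipping to the common part keeps 116.84 mm² — area = 116.84 mm². So its area = 116.84 mm². Layer 96 is larger (116.84 vs 87.88 mm²).

layer 96 (z = 9.6 mm)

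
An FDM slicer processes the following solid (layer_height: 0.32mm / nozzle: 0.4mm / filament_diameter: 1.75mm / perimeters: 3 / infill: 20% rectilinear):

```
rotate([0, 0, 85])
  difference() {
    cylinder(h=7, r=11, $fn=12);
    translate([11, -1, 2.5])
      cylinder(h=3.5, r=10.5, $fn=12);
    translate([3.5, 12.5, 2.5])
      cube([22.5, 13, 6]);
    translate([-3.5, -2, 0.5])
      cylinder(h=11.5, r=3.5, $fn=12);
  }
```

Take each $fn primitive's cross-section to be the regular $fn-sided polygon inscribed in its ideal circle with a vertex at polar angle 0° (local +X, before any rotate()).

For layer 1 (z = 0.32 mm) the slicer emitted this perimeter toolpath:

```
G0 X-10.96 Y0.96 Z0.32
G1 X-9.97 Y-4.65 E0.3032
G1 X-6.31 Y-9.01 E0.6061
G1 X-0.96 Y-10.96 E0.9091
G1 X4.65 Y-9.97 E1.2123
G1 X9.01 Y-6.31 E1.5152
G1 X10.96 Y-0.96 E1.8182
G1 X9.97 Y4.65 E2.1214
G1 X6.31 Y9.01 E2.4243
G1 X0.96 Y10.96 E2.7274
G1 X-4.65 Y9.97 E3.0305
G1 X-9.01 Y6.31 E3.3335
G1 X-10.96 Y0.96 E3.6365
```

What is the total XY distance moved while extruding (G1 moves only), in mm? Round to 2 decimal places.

68.33 mm

Sum the Euclidean lengths of each G1 segment: total = 68.33 mm.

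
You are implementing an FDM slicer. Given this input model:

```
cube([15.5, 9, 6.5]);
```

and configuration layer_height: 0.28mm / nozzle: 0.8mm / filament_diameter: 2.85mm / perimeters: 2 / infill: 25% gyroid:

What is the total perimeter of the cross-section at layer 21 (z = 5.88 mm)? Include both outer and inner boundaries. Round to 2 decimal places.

At z = 5.88 mm: the 15.5×9 cube contributes its full rectangle (perimeter 49.00 mm). Overall, the cross-section is a single solid region. Total boundary length (outer) = 49.00 mm.

49.00 mm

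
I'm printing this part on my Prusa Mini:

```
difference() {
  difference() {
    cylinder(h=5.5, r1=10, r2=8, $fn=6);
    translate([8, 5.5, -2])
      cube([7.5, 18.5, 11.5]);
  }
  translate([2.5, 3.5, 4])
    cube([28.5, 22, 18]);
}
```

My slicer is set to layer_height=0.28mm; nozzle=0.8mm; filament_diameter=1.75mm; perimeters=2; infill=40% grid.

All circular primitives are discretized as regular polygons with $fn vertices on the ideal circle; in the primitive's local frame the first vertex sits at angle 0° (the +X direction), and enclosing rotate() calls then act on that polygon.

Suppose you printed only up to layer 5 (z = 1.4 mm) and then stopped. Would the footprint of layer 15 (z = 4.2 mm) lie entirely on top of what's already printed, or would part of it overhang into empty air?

Compare the two slices. At z = 1.4: the cone contributes a regular 6-gon of circumradius 9.491 (interpolated between r1=10 and r2=8 at t=0.255) (area = (6/2)·9.491²·sin(360°/6) = 234.03 mm²); the 7.5×18.5 cube at (8, 5.5) contributes its full rectangle (area 138.75 mm²); After the difference (first − rest): starting from the cone (234.03 mm²), the 7.5×18.5 cube at (8, 5.5) misses the remaining region (no effect) — area = 234.03 mm²; the cube at (2.5, 3.5) is not intersected at this z (z outside [4, 22]); Subtracting the remaining from the first: none of the subtracted shapes is present at this height, so that combined region is unchanged — area = 234.03 mm². At z = 4.2: the cone (r1=10→r2=8) has section circumradius 8.473 here — a regular 6-gon (area = (6/2)·8.473²·sin(360°/6) = 186.51 mm²); the cube at (8, 5.5) is present — its section is the full 7.5×18.5 rectangle (area 138.75 mm²); After the difference (first − rest): starting from the cone (186.51 mm²), the 7.5×18.5 cube at (8, 5.5) misses the remaining region (no effect) — area = 186.51 mm²; the 28.5×22 cube at (2.5, 3.5) contributes its full rectangle (area 627.00 mm²); After the difference (first − rest): starting from that combined region (186.51 mm²), the 28.5×22 cube at (2.5, 3.5) partially overlaps it — only the 10.91 mm² overlap (of its 627.00 mm²) is removed, clipping the outline — area = 175.59 mm². Checking containment: the cross-section at z = 4.2 is a subset of the cross-section at z = 1.4.

entirely on top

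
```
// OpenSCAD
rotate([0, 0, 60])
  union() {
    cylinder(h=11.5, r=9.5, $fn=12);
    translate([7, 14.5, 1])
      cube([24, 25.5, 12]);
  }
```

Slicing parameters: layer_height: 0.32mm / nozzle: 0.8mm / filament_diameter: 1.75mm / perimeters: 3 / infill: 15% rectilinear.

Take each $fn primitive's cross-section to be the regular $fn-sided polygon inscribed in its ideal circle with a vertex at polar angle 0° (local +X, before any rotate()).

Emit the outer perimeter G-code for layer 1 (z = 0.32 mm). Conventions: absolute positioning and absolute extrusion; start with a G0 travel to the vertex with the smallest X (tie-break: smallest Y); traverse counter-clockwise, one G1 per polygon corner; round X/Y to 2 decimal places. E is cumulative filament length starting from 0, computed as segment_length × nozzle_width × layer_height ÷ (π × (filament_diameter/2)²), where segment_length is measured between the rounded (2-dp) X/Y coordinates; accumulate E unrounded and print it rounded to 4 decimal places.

G0 X-9.50 Y0.00 Z0.32
G1 X-8.23 Y-4.75 E0.5233
G1 X-4.75 Y-8.23 E1.0471
G1 X0.00 Y-9.50 E1.5704
G1 X4.75 Y-8.23 E2.0937
G1 X8.23 Y-4.75 E2.6175
G1 X9.50 Y0.00 E3.1409
G1 X8.23 Y4.75 E3.6642
G1 X4.75 Y8.23 E4.1880
G1 X0.00 Y9.50 E4.7113
G1 X-4.75 Y8.23 E5.2346
G1 X-8.23 Y4.75 E5.7584
G1 X-9.50 Y0.00 E6.2817

At z = 0.32 mm: the r=9.5 cylinder gives a regular 12-gon of circumradius 9.5 (constant along its height); the cube at (7, 14.5) is not intersected at this z (z outside [1, 13]); Merging all regions: only the r=9.5 cylinder is present, so the union is just that shape — 1 connected region; (whole slice rotated 60° about Z — lengths, areas and connectivity unchanged). The outline is a single polygon with 12 vertices. Extrusion per mm of travel: 0.8 × 0.32 / (π × 0.875²) = 0.106432. Accumulating E over each segment gives final E = 6.2817.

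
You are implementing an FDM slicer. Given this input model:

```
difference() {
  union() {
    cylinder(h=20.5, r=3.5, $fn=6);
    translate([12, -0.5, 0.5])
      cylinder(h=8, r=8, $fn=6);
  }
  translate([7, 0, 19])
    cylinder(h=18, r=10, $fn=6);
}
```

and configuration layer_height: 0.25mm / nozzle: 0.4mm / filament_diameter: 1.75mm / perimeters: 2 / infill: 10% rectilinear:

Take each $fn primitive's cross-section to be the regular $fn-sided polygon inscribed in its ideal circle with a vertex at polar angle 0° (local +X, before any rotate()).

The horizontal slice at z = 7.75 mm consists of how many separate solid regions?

2

At z = 7.75 mm: the r=3.5 cylinder contributes a regular 6-gon of circumradius 3.5; the r=8 cylinder at (12, -0.5) gives a regular 6-gon of circumradius 8 (constant along its height); Taking the union: the 2 present regions are separate (no shared area or edge), so areas and boundary lengths simply add and each stays a separate island — 2 connected regions; the cylinder at (7, 0) is not intersected at this z (z outside [19, 37]); Subtracting the remaining from the first: none of the subtracted shapes is present at this height, so the result so far is unchanged — 2 connected regions. The result has 2 disconnected regions.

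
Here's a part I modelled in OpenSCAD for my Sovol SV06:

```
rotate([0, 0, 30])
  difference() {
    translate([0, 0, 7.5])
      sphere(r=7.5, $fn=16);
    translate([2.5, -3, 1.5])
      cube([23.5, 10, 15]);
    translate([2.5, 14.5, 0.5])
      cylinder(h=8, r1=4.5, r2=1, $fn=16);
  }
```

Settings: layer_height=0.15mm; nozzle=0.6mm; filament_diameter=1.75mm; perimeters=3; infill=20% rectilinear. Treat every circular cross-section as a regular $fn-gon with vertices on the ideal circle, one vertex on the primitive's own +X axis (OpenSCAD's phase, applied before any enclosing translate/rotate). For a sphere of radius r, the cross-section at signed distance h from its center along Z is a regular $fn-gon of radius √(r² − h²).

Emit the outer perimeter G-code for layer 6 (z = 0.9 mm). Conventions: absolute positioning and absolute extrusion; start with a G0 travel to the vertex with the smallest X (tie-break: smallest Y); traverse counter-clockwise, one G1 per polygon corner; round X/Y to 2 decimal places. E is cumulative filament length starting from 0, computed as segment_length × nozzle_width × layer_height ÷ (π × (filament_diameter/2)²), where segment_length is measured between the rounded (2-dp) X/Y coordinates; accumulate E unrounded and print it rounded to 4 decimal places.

At z = 0.9 mm: the r=7.5 sphere contributes a regular 16-gon of circumradius √(7.5²−6.6²) = 3.562; the cube at (2.5, -3) is not intersected at this z (z outside [1.5, 16.5]); the cone at (2.5, 14.5) contributes a regular 16-gon of circumradius 4.325 (interpolated between r1=4.5 and r2=1 at t=0.050); Subtracting the remaining from the first: starting from the r=7.5 sphere, the cone at (2.5, 14.5) misses the remaining region (no effect) — 1 connected region; (rotated 30° about Z; rotation is an isometry so areas/perimeters/island counts are preserved). The outline is a single polygon with 16 vertices. Extrusion per mm of travel: 0.6 × 0.15 / (π × 0.875²) = 0.037418. Accumulating E over each segment gives final E = 0.8324.

G0 X-3.53 Y-0.46 Z0.90
G1 X-3.09 Y-1.78 E0.0521
G1 X-2.17 Y-2.83 E0.1043
G1 X-0.92 Y-3.44 E0.1563
G1 X0.46 Y-3.53 E0.2081
G1 X1.78 Y-3.09 E0.2602
G1 X2.83 Y-2.17 E0.3124
G1 X3.44 Y-0.92 E0.3644
G1 X3.53 Y0.46 E0.4162
G1 X3.09 Y1.78 E0.4682
G1 X2.17 Y2.83 E0.5205
G1 X0.92 Y3.44 E0.5725
G1 X-0.46 Y3.53 E0.6243
G1 X-1.78 Y3.09 E0.6763
G1 X-2.83 Y2.17 E0.7286
G1 X-3.44 Y0.92 E0.7806
G1 X-3.53 Y-0.46 E0.8324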